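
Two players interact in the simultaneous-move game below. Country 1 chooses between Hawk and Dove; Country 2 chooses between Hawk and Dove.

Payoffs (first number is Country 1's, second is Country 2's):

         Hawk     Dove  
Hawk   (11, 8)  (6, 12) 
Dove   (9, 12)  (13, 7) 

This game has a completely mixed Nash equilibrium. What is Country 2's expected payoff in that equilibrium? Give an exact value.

First find x, the probability Country 1 plays Hawk, from Country 2's indifference between Hawk and Dove: 8x + 12(1−x) = 12x + 7(1−x), giving x = 5/9.
Since Country 2 is indifferent in equilibrium, Country 2's expected payoff equals the payoff from either column against (5/9, 4/9). Using Hawk: 8(5/9) + 12(4/9) = 88/9.

88/9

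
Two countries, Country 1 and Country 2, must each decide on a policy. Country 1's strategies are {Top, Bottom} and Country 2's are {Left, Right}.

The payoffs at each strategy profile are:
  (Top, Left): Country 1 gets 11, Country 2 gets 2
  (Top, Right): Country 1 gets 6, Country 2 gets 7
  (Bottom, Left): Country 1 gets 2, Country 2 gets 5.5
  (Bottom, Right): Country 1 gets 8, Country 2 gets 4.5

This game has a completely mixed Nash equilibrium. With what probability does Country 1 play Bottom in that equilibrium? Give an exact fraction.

Let x be the probability that Country 1 plays Top. In a completely mixed equilibrium, Country 2 must be indifferent between Left and Right.
Country 2's expected payoff from Left is 2x + 5.5(1−x); from Right it is 7x + 4.5(1−x).
Setting these equal: −3.5x + 5.5 = 2.5x + 4.5, so x = 1/6.
Therefore Country 1 plays Bottom with probability 1 − 1/6 = 5/6.

5/6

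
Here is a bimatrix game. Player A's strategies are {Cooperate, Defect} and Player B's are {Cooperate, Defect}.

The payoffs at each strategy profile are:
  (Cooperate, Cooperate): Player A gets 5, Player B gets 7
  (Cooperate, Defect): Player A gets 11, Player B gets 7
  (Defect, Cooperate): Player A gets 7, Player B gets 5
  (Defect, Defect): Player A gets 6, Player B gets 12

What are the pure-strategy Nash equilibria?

(Cooperate, Defect)

(Cooperate, Cooperate): Player A prefers Defect (7 > 5) — not an equilibrium.
(Cooperate, Defect): Player A gets 11 ≥ 6 from Defect, and Player B gets 7 ≥ 7 from Cooperate — Nash equilibrium.
(Defect, Cooperate): Player B prefers Defect (12 > 5) — not an equilibrium.
(Defect, Defect): Player A prefers Cooperate (11 > 6) — not an equilibrium.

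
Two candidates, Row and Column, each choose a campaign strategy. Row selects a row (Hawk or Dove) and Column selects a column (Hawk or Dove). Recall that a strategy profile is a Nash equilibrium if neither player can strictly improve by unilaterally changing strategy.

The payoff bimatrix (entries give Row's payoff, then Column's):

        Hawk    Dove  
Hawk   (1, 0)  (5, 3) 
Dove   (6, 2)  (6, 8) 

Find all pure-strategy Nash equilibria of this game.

(Dove, Dove)

(Hawk, Hawk): Row prefers Dove (6 > 1); Column prefers Dove (3 > 0) — not an equilibrium.
(Hawk, Dove): Row prefers Dove (6 > 5) — not an equilibrium.
(Dove, Hawk): Column prefers Dove (8 > 2) — not an equilibrium.
(Dove, Dove): Row gets 6 ≥ 5 from Hawk, and Column gets 8 ≥ 2 from Hawk — Nash equilibrium.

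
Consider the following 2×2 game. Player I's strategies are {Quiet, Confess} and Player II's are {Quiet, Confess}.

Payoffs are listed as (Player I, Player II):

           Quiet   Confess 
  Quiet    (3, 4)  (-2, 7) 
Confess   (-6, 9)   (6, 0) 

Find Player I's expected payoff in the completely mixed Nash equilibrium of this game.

6/17

First find q, the probability Player II plays Quiet, from Player I's indifference between Quiet and Confess: 3q − 2(1−q) = −6q + 6(1−q), giving q = 8/17.
Since Player I is indifferent in equilibrium, Player I's expected payoff equals the payoff from either row against (8/17, 9/17). Using Quiet: 3(8/17) − 2(9/17) = 6/17.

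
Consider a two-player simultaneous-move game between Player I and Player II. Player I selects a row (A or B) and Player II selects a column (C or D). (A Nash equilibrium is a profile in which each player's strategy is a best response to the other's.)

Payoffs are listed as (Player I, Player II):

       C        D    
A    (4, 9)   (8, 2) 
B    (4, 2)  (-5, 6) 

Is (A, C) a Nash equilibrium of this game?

At (A, C), Player I earns 4; switching to B would give 4, so Player I has no profitable deviation.
Player II earns 9; switching to D would give 2, so Player II has no profitable deviation.
Neither player can gain by a unilateral deviation, so this profile is a Nash equilibrium.

Yes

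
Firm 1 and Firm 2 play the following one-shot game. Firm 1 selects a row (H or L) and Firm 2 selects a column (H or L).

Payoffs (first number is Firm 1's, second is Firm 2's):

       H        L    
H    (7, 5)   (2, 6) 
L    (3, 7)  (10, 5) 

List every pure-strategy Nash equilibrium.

none

(H, H): Firm 2 prefers L (6 > 5) — not an equilibrium.
(H, L): Firm 1 prefers L (10 > 2) — not an equilibrium.
(L, H): Firm 1 prefers H (7 > 3) — not an equilibrium.
(L, L): Firm 2 prefers H (7 > 5) — not an equilibrium.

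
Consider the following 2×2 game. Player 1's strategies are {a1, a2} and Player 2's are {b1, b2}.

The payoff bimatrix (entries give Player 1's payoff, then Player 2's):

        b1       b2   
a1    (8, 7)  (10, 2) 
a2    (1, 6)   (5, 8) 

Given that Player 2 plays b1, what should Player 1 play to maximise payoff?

Against b1, Player 1 earns 8 from a1 and 1 from a2.
So a1 is the best response.

a1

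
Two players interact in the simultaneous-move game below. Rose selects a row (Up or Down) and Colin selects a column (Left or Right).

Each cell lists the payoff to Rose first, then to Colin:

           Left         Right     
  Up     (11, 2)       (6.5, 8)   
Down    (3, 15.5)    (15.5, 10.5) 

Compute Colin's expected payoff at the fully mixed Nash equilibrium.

First find x, the probability Rose plays Up, from Colin's indifference between Left and Right: 2x + 15.5(1−x) = 8x + 10.5(1−x), giving x = 5/11.
Since Colin is indifferent in equilibrium, Colin's expected payoff equals the payoff from either column against (5/11, 6/11). Using Left: 2(5/11) + 15.5(6/11) = 103/11.

103/11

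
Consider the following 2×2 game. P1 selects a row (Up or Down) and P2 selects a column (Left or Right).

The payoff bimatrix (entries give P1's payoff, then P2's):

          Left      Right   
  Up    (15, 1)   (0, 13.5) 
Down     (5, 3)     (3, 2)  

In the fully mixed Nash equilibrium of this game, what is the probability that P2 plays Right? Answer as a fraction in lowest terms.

Let c be the probability that P2 plays Left. In a completely mixed equilibrium, P1 must be indifferent between Up and Down.
P1's expected payoff from Up is 15c; from Down it is 5c + 3(1−c).
Setting these equal: 15c = 2c + 3, so c = 3/13.
Therefore P2 plays Right with probability 1 − 3/13 = 10/13.

10/13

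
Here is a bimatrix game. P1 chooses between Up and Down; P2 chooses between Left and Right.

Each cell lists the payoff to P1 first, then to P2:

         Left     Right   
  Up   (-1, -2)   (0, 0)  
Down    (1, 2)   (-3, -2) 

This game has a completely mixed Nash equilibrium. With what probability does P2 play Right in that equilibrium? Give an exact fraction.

2/5

Let y be the probability that P2 plays Left. In a completely mixed equilibrium, P1 must be indifferent between Up and Down.
P1's expected payoff from Up is −y; from Down it is y − 3(1−y).
Setting these equal: −y = 4y − 3, so y = 3/5.
Therefore P2 plays Right with probability 1 − 3/5 = 2/5.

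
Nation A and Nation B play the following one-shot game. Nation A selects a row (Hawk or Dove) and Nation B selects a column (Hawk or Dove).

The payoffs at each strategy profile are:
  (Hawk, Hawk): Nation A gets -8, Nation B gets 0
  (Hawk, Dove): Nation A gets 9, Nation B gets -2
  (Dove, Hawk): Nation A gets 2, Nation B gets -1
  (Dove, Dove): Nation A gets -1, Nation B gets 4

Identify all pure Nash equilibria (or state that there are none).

none

(Hawk, Hawk): Nation A prefers Dove (2 > -8) — not an equilibrium.
(Hawk, Dove): Nation B prefers Hawk (0 > -2) — not an equilibrium.
(Dove, Hawk): Nation B prefers Dove (4 > -1) — not an equilibrium.
(Dove, Dove): Nation A prefers Hawk (9 > -1) — not an equilibrium.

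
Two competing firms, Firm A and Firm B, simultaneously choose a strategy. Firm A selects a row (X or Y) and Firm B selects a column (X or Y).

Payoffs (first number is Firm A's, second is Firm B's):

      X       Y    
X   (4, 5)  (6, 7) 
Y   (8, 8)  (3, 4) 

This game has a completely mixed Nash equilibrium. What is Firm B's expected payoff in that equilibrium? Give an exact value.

First find x, the probability Firm A plays X, from Firm B's indifference between X and Y: 5x + 8(1−x) = 7x + 4(1−x), giving x = 2/3.
Since Firm B is indifferent in equilibrium, Firm B's expected payoff equals the payoff from either column against (2/3, 1/3). Using X: 5(2/3) + 8(1/3) = 6.

6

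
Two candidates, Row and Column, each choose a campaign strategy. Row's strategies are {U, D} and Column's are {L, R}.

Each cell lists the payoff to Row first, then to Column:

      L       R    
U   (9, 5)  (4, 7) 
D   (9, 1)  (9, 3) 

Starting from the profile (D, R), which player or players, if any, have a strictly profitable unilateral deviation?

Neither

Row at (D, R) earns 9; deviating to U yields 4 — not better.
Column earns 3; deviating to L yields 1 — not better.
Neither player can strictly improve; the profile is a Nash equilibrium.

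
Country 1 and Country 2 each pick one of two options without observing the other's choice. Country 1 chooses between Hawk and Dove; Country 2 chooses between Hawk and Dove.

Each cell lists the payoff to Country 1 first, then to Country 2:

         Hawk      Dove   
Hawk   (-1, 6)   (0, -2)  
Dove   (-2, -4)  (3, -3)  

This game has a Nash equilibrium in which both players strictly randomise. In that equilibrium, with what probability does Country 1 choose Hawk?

Let r be the probability that Country 1 plays Hawk. In a completely mixed equilibrium, Country 2 must be indifferent between Hawk and Dove.
Country 2's expected payoff from Hawk is 6r − 4(1−r); from Dove it is −2r − 3(1−r).
Setting these equal: 10r − 4 = r − 3, so r = 1/9.

1/9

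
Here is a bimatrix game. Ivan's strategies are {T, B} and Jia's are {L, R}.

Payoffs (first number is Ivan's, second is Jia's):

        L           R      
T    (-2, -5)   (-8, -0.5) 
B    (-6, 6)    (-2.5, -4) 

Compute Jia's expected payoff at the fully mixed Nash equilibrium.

-46/29

First find x, the probability Ivan plays T, from Jia's indifference between L and R: −5x + 6(1−x) = −0.5x − 4(1−x), giving x = 20/29.
Since Jia is indifferent in equilibrium, Jia's expected payoff equals the payoff from either column against (20/29, 9/29). Using L: −5(20/29) + 6(9/29) = -46/29.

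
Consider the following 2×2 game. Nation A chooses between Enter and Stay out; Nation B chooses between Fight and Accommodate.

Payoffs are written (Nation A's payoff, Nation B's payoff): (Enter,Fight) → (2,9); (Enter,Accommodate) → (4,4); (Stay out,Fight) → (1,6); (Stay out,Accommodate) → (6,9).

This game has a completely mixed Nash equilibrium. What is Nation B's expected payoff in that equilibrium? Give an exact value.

First find p, the probability Nation A plays Enter, from Nation B's indifference between Fight and Accommodate: 9p + 6(1−p) = 4p + 9(1−p), giving p = 3/8.
Since Nation B is indifferent in equilibrium, Nation B's expected payoff equals the payoff from either column against (3/8, 5/8). Using Fight: 9(3/8) + 6(5/8) = 57/8.

57/8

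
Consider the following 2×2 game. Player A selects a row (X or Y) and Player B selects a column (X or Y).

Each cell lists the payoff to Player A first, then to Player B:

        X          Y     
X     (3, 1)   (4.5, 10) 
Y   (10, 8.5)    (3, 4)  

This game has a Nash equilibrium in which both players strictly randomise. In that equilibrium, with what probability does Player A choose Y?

Let x be the probability that Player A plays X. In a completely mixed equilibrium, Player B must be indifferent between X and Y.
Player B's expected payoff from X is x + 8.5(1−x); from Y it is 10x + 4(1−x).
Setting these equal: −7.5x + 8.5 = 6x + 4, so x = 1/3.
Therefore Player A plays Y with probability 1 − 1/3 = 2/3.

2/3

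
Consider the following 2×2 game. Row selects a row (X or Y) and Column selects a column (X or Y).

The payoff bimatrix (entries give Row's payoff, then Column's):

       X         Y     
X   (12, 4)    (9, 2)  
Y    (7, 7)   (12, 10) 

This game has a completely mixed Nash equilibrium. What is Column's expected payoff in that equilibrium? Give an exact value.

First find p, the probability Row plays X, from Column's indifference between X and Y: 4p + 7(1−p) = 2p + 10(1−p), giving p = 3/5.
Since Column is indifferent in equilibrium, Column's expected payoff equals the payoff from either column against (3/5, 2/5). Using X: 4(3/5) + 7(2/5) = 26/5.

26/5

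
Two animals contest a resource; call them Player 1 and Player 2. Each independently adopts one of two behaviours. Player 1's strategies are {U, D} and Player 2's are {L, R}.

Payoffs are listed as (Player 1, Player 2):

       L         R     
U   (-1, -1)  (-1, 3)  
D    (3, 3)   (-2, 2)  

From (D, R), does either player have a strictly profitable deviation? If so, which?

Both

Player 1 at (D, R) earns -2; deviating to U yields -1 — a strict improvement.
Player 2 earns 2; deviating to L yields 3 — a strict improvement.
Both Player 1 and Player 2 have strictly profitable deviations.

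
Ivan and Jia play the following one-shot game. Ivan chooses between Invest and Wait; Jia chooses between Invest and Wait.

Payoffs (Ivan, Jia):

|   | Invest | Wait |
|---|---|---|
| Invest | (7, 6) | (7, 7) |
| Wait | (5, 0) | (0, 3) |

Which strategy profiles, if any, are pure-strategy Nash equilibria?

(Invest, Invest): Jia prefers Wait (7 > 6) — not an equilibrium.
(Invest, Wait): Ivan gets 7 ≥ 0 from Wait, and Jia gets 7 ≥ 6 from Invest — Nash equilibrium.
(Wait, Invest): Ivan prefers Invest (7 > 5); Jia prefers Wait (3 > 0) — not an equilibrium.
(Wait, Wait): Ivan prefers Invest (7 > 0) — not an equilibrium.

(Invest, Wait)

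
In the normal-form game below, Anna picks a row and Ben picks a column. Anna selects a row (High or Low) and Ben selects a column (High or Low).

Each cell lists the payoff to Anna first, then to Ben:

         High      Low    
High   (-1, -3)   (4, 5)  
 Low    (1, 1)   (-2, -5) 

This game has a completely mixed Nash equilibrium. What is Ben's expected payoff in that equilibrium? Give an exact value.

First find x, the probability Anna plays High, from Ben's indifference between High and Low: −3x + (1−x) = 5x − 5(1−x), giving x = 3/7.
Since Ben is indifferent in equilibrium, Ben's expected payoff equals the payoff from either column against (3/7, 4/7). Using High: −3(3/7) + (4/7) = -5/7.

-5/7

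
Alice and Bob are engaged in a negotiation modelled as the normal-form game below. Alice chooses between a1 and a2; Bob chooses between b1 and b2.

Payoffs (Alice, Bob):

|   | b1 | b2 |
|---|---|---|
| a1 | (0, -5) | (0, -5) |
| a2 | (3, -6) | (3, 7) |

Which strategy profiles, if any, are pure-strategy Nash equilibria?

(a1, b1): Alice prefers a2 (3 > 0) — not an equilibrium.
(a1, b2): Alice prefers a2 (3 > 0) — not an equilibrium.
(a2, b1): Bob prefers b2 (7 > -6) — not an equilibrium.
(a2, b2): Alice gets 3 ≥ 0 from a1, and Bob gets 7 ≥ -6 from b1 — Nash equilibrium.

(a2, b2)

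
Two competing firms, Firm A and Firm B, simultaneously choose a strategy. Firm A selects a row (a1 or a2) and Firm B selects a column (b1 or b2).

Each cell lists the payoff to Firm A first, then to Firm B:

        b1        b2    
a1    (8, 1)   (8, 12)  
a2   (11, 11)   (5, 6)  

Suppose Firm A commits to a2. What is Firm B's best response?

Against a2, Firm B earns 11 from b1 and 6 from b2.
So b1 is the best response.

b1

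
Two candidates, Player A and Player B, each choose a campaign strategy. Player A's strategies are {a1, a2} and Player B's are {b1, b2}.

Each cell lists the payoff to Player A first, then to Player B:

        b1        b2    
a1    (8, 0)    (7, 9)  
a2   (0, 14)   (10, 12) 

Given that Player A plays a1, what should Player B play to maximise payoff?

b2

Against a1, Player B earns 0 from b1 and 9 from b2.
So b2 is the best response.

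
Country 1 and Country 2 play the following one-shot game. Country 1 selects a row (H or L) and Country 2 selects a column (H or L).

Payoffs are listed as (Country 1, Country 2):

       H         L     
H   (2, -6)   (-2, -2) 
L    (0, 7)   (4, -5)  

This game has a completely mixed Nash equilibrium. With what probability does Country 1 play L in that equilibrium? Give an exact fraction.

Let r be the probability that Country 1 plays H. In a completely mixed equilibrium, Country 2 must be indifferent between H and L.
Country 2's expected payoff from H is −6r + 7(1−r); from L it is −2r − 5(1−r).
Setting these equal: −13r + 7 = 3r − 5, so r = 3/4.
Therefore Country 1 plays L with probability 1 − 3/4 = 1/4.

1/4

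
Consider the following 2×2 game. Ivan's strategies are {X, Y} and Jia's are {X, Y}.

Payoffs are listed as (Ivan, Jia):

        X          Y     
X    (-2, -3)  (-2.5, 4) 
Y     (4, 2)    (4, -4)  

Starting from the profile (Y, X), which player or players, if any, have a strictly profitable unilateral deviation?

Ivan at (Y, X) earns 4; deviating to X yields -2 — not better.
Jia earns 2; deviating to Y yields -4 — not better.
Neither player can strictly improve; the profile is a Nash equilibrium.

Neither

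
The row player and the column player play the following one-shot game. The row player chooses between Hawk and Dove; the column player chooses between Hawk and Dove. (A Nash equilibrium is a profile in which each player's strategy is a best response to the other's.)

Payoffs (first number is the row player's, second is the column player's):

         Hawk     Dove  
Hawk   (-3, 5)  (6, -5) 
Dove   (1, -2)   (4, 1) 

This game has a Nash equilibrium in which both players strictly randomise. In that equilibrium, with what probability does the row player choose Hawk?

Let r be the probability that the row player plays Hawk. In a completely mixed equilibrium, the column player must be indifferent between Hawk and Dove.
The column player's expected payoff from Hawk is 5r − 2(1−r); from Dove it is −5r + (1−r).
Setting these equal: 7r − 2 = −6r + 1, so r = 3/13.

3/13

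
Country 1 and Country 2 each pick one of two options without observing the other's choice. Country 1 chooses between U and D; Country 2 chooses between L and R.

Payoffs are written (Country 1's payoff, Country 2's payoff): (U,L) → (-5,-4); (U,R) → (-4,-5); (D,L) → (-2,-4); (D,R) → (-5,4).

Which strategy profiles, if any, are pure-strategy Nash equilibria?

none

(U, L): Country 1 prefers D (-2 > -5) — not an equilibrium.
(U, R): Country 2 prefers L (-4 > -5) — not an equilibrium.
(D, L): Country 2 prefers R (4 > -4) — not an equilibrium.
(D, R): Country 1 prefers U (-4 > -5) — not an equilibrium.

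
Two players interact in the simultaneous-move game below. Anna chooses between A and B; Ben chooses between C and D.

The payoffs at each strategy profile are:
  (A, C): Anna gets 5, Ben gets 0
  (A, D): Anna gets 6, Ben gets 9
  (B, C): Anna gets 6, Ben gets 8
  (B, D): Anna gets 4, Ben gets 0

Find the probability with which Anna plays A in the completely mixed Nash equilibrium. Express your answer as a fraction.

8/17

Let r be the probability that Anna plays A. In a completely mixed equilibrium, Ben must be indifferent between C and D.
Ben's expected payoff from C is 8(1−r); from D it is 9r.
Setting these equal: −8r + 8 = 9r, so r = 8/17.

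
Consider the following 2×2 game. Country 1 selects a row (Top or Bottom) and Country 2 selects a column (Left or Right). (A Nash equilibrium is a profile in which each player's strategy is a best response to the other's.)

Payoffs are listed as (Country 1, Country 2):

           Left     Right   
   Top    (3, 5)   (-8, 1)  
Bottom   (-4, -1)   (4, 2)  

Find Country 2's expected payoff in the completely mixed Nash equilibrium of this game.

First find x, the probability Country 1 plays Top, from Country 2's indifference between Left and Right: 5x − (1−x) = x + 2(1−x), giving x = 3/7.
Since Country 2 is indifferent in equilibrium, Country 2's expected payoff equals the payoff from either column against (3/7, 4/7). Using Left: 5(3/7) − (4/7) = 11/7.

11/7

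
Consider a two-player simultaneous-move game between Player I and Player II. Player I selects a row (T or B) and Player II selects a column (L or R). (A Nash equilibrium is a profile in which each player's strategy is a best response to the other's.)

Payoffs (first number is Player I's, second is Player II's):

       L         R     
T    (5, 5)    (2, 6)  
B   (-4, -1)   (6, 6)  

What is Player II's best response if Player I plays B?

R

Against B, Player II earns -1 from L and 6 from R.
So R is the best response.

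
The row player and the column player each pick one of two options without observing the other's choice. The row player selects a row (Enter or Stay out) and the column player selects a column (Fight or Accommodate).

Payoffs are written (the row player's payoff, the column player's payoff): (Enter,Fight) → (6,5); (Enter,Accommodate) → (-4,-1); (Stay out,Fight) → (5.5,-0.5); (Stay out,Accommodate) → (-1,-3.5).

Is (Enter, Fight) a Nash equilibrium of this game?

At (Enter, Fight), the row player earns 6; switching to Stay out would give 5.5, so the row player has no profitable deviation.
The column player earns 5; switching to Accommodate would give -1, so the column player has no profitable deviation.
Neither player can gain by a unilateral deviation, so this profile is a Nash equilibrium.

Yes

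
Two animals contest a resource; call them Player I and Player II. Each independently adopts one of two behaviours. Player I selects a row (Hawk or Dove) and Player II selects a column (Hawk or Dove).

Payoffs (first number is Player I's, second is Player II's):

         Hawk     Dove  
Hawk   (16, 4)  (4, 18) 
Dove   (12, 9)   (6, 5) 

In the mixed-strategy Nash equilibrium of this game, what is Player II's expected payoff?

71/9

First find x, the probability Player I plays Hawk, from Player II's indifference between Hawk and Dove: 4x + 9(1−x) = 18x + 5(1−x), giving x = 2/9.
Since Player II is indifferent in equilibrium, Player II's expected payoff equals the payoff from either column against (2/9, 7/9). Using Hawk: 4(2/9) + 9(7/9) = 71/9.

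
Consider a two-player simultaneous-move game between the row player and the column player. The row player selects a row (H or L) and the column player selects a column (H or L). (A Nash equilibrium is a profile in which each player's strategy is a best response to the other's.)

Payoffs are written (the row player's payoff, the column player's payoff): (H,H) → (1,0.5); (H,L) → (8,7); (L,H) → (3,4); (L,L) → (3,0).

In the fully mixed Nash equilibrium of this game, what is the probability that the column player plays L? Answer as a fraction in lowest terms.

Let y be the probability that the column player plays H. In a completely mixed equilibrium, the row player must be indifferent between H and L.
The row player's expected payoff from H is y + 8(1−y); from L it is 3y + 3(1−y).
Setting these equal: −7y + 8 = 3, so y = 5/7.
Therefore the column player plays L with probability 1 − 5/7 = 2/7.

2/7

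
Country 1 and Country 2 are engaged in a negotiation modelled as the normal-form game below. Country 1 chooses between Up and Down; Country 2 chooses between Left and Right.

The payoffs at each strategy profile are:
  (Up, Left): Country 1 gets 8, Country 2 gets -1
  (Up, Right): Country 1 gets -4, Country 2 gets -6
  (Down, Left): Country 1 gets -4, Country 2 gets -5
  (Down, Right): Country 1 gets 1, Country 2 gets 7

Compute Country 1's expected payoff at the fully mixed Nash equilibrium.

-8/17

First find y, the probability Country 2 plays Left, from Country 1's indifference between Up and Down: 8y − 4(1−y) = −4y + (1−y), giving y = 5/17.
Since Country 1 is indifferent in equilibrium, Country 1's expected payoff equals the payoff from either row against (5/17, 12/17). Using Up: 8(5/17) − 4(12/17) = -8/17.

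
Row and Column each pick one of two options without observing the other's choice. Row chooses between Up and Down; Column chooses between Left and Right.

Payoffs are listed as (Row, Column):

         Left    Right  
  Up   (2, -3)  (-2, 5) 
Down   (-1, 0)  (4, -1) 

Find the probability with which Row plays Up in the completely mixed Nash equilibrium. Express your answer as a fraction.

1/9

Let p be the probability that Row plays Up. In a completely mixed equilibrium, Column must be indifferent between Left and Right.
Column's expected payoff from Left is −3p; from Right it is 5p − (1−p).
Setting these equal: −3p = 6p − 1, so p = 1/9.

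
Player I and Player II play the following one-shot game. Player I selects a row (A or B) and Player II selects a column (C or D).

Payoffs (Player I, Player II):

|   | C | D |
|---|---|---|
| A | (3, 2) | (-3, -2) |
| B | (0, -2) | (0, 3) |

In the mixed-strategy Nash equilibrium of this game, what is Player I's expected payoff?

0

First find q, the probability Player II plays C, from Player I's indifference between A and B: 3q − 3(1−q) = 0, giving q = 1/2.
Since Player I is indifferent in equilibrium, Player I's expected payoff equals the payoff from either row against (1/2, 1/2). Using A: 3(1/2) − 3(1/2) = 0.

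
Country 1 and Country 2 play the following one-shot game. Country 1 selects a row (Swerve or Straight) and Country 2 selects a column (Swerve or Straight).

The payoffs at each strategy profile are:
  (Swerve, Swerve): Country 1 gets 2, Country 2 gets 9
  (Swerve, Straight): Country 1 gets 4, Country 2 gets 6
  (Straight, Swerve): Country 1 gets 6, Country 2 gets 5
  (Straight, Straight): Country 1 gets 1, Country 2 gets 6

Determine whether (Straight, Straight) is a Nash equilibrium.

At (Straight, Straight), Country 1 earns 1; switching to Swerve would give 4, so Country 1 would deviate.
Country 2 earns 6; switching to Swerve would give 5, so Country 2 has no profitable deviation.
Since at least one player can profitably deviate, this is not a Nash equilibrium.

No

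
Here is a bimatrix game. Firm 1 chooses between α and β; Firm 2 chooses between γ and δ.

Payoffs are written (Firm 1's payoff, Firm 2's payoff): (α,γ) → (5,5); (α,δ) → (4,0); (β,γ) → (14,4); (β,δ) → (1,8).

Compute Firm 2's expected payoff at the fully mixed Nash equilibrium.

40/9

First find x, the probability Firm 1 plays α, from Firm 2's indifference between γ and δ: 5x + 4(1−x) = 8(1−x), giving x = 4/9.
Since Firm 2 is indifferent in equilibrium, Firm 2's expected payoff equals the payoff from either column against (4/9, 5/9). Using γ: 5(4/9) + 4(5/9) = 40/9.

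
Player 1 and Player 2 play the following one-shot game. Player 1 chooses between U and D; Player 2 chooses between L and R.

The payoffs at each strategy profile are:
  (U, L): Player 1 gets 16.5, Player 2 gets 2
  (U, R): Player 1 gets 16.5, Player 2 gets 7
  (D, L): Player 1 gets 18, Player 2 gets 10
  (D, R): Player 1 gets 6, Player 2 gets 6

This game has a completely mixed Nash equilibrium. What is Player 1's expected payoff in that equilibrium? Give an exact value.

33/2

First find q, the probability Player 2 plays L, from Player 1's indifference between U and D: 16.5q + 16.5(1−q) = 18q + 6(1−q), giving q = 7/8.
Since Player 1 is indifferent in equilibrium, Player 1's expected payoff equals the payoff from either row against (7/8, 1/8). Using U: 16.5(7/8) + 16.5(1/8) = 33/2.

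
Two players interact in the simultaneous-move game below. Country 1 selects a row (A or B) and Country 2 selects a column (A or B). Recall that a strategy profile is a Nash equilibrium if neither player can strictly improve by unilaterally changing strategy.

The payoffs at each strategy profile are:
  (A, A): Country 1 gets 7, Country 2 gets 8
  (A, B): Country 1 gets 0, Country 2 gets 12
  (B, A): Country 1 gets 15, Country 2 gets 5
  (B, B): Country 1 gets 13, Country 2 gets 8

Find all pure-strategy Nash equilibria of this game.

(B, B)

(A, A): Country 1 prefers B (15 > 7); Country 2 prefers B (12 > 8) — not an equilibrium.
(A, B): Country 1 prefers B (13 > 0) — not an equilibrium.
(B, A): Country 2 prefers B (8 > 5) — not an equilibrium.
(B, B): Country 1 gets 13 ≥ 0 from A, and Country 2 gets 8 ≥ 5 from A — Nash equilibrium.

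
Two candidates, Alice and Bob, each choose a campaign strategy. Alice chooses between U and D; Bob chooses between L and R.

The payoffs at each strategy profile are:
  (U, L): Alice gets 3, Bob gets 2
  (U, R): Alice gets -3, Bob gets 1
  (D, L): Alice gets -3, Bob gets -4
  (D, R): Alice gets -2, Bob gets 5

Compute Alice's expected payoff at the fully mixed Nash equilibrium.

-15/7

First find q, the probability Bob plays L, from Alice's indifference between U and D: 3q − 3(1−q) = −3q − 2(1−q), giving q = 1/7.
Since Alice is indifferent in equilibrium, Alice's expected payoff equals the payoff from either row against (1/7, 6/7). Using U: 3(1/7) − 3(6/7) = -15/7.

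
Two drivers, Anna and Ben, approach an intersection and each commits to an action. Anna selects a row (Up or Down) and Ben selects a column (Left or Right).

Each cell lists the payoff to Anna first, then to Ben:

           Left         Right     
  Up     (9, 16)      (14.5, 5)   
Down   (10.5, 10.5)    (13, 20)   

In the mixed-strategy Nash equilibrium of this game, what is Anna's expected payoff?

First find q, the probability Ben plays Left, from Anna's indifference between Up and Down: 9q + 14.5(1−q) = 10.5q + 13(1−q), giving q = 1/2.
Since Anna is indifferent in equilibrium, Anna's expected payoff equals the payoff from either row against (1/2, 1/2). Using Up: 9(1/2) + 14.5(1/2) = 47/4.

47/4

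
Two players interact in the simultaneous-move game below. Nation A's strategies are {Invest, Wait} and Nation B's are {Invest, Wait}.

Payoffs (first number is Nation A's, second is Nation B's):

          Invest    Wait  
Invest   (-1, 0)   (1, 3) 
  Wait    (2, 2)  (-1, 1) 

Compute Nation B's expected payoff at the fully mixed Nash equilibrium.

First find p, the probability Nation A plays Invest, from Nation B's indifference between Invest and Wait: 2(1−p) = 3p + (1−p), giving p = 1/4.
Since Nation B is indifferent in equilibrium, Nation B's expected payoff equals the payoff from either column against (1/4, 3/4). Using Invest: 2(3/4) = 3/2.

3/2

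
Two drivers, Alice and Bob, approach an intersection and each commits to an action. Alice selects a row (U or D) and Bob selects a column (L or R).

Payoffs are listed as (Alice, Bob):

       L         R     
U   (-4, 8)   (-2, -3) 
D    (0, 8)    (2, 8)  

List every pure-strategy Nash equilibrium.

(D, L) and (D, R)

(U, L): Alice prefers D (0 > -4) — not an equilibrium.
(U, R): Alice prefers D (2 > -2); Bob prefers L (8 > -3) — not an equilibrium.
(D, L): Alice gets 0 ≥ -4 from U, and Bob gets 8 ≥ 8 from R — Nash equilibrium.
(D, R): Alice gets 2 ≥ -2 from U, and Bob gets 8 ≥ 8 from L — Nash equilibrium.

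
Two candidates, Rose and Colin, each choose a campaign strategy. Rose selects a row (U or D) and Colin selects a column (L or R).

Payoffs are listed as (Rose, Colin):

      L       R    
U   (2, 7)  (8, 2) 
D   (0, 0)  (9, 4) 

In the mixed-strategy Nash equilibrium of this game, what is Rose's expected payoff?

First find y, the probability Colin plays L, from Rose's indifference between U and D: 2y + 8(1−y) = 9(1−y), giving y = 1/3.
Since Rose is indifferent in equilibrium, Rose's expected payoff equals the payoff from either row against (1/3, 2/3). Using U: 2(1/3) + 8(2/3) = 6.

6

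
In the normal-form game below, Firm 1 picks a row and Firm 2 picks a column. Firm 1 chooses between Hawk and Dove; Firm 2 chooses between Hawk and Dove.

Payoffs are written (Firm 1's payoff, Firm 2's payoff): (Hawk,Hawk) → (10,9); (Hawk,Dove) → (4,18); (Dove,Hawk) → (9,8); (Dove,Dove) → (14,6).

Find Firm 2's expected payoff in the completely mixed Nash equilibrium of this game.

90/11

First find p, the probability Firm 1 plays Hawk, from Firm 2's indifference between Hawk and Dove: 9p + 8(1−p) = 18p + 6(1−p), giving p = 2/11.
Since Firm 2 is indifferent in equilibrium, Firm 2's expected payoff equals the payoff from either column against (2/11, 9/11). Using Hawk: 9(2/11) + 8(9/11) = 90/11.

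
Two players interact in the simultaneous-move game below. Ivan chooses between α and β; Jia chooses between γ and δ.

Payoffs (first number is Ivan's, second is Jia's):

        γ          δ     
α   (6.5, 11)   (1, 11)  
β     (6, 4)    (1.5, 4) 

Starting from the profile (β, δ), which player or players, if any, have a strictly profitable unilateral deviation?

Ivan at (β, δ) earns 1.5; deviating to α yields 1 — not better.
Jia earns 4; deviating to γ yields 4 — not better.
Neither player can strictly improve; the profile is a Nash equilibrium.

Neither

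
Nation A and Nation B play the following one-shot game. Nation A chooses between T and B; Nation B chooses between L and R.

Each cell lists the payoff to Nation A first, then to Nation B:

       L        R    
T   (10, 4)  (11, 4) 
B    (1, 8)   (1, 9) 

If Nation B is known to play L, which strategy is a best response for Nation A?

Against L, Nation A earns 10 from T and 1 from B.
So T is the best response.

T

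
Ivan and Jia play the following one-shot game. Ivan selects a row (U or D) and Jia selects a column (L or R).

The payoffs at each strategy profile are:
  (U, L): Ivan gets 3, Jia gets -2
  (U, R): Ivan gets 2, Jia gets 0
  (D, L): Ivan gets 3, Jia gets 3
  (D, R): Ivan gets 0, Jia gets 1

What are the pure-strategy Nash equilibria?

(U, L): Jia prefers R (0 > -2) — not an equilibrium.
(U, R): Ivan gets 2 ≥ 0 from D, and Jia gets 0 ≥ -2 from L — Nash equilibrium.
(D, L): Ivan gets 3 ≥ 3 from U, and Jia gets 3 ≥ 1 from R — Nash equilibrium.
(D, R): Ivan prefers U (2 > 0); Jia prefers L (3 > 1) — not an equilibrium.

(U, R) and (D, L)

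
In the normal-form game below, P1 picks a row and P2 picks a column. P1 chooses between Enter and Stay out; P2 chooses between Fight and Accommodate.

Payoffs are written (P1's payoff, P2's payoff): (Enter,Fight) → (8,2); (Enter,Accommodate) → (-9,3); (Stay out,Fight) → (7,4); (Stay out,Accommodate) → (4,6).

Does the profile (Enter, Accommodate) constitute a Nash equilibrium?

No

At (Enter, Accommodate), P1 earns -9; switching to Stay out would give 4, so P1 would deviate.
P2 earns 3; switching to Fight would give 2, so P2 has no profitable deviation.
Since at least one player can profitably deviate, this is not a Nash equilibrium.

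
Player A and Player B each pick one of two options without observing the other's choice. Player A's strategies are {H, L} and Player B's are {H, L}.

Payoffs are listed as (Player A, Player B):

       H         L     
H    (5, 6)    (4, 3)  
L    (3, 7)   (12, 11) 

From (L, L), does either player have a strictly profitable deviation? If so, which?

Player A at (L, L) earns 12; deviating to H yields 4 — not better.
Player B earns 11; deviating to H yields 7 — not better.
Neither player can strictly improve; the profile is a Nash equilibrium.

Neither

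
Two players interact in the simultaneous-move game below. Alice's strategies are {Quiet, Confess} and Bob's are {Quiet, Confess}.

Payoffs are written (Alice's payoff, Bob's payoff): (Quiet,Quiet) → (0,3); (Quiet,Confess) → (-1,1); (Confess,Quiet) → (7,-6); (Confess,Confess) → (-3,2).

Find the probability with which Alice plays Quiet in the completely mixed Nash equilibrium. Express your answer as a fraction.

Let x be the probability that Alice plays Quiet. In a completely mixed equilibrium, Bob must be indifferent between Quiet and Confess.
Bob's expected payoff from Quiet is 3x − 6(1−x); from Confess it is x + 2(1−x).
Setting these equal: 9x − 6 = −x + 2, so x = 4/5.

4/5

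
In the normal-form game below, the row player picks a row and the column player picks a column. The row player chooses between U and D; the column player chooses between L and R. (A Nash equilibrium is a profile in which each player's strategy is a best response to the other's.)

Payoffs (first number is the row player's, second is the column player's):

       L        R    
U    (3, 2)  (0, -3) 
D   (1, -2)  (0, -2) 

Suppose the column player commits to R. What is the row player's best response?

Against R, the row player earns 0 from U and 0 from D.
So either strategy is a best response.

either — both U and D are best responses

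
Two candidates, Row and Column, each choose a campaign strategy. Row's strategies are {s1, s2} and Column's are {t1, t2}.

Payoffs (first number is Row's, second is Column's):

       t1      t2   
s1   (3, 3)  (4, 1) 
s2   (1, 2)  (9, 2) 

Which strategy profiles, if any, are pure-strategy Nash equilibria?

(s1, t1): Row gets 3 ≥ 1 from s2, and Column gets 3 ≥ 1 from t2 — Nash equilibrium.
(s1, t2): Row prefers s2 (9 > 4); Column prefers t1 (3 > 1) — not an equilibrium.
(s2, t1): Row prefers s1 (3 > 1) — not an equilibrium.
(s2, t2): Row gets 9 ≥ 4 from s1, and Column gets 2 ≥ 2 from t1 — Nash equilibrium.

(s1, t1) and (s2, t2)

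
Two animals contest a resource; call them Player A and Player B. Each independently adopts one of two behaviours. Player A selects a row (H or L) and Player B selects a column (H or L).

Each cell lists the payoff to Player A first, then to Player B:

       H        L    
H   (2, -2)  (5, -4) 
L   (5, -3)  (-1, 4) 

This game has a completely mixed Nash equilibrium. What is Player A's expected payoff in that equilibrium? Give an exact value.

3

First find q, the probability Player B plays H, from Player A's indifference between H and L: 2q + 5(1−q) = 5q − (1−q), giving q = 2/3.
Since Player A is indifferent in equilibrium, Player A's expected payoff equals the payoff from either row against (2/3, 1/3). Using H: 2(2/3) + 5(1/3) = 3.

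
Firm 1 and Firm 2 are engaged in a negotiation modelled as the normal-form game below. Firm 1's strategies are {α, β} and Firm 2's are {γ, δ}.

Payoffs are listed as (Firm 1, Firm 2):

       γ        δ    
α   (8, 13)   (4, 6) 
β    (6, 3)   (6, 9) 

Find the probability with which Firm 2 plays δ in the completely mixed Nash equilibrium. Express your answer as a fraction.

1/2

Let c be the probability that Firm 2 plays γ. In a completely mixed equilibrium, Firm 1 must be indifferent between α and β.
Firm 1's expected payoff from α is 8c + 4(1−c); from β it is 6c + 6(1−c).
Setting these equal: 4c + 4 = 6, so c = 1/2.
Therefore Firm 2 plays δ with probability 1 − 1/2 = 1/2.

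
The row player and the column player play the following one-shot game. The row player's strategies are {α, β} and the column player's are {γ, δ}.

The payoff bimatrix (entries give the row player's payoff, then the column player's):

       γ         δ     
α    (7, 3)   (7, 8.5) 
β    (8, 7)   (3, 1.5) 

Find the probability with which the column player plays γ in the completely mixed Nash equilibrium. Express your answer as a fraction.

Let y be the probability that the column player plays γ. In a completely mixed equilibrium, the row player must be indifferent between α and β.
The row player's expected payoff from α is 7y + 7(1−y); from β it is 8y + 3(1−y).
Setting these equal: 7 = 5y + 3, so y = 4/5.

4/5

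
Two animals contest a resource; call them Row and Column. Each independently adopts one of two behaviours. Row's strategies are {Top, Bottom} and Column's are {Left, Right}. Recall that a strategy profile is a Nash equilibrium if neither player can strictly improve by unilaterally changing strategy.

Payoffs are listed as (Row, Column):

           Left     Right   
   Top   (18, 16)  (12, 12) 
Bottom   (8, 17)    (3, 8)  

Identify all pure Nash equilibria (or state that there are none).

(Top, Left): Row gets 18 ≥ 8 from Bottom, and Column gets 16 ≥ 12 from Right — Nash equilibrium.
(Top, Right): Column prefers Left (16 > 12) — not an equilibrium.
(Bottom, Left): Row prefers Top (18 > 8) — not an equilibrium.
(Bottom, Right): Row prefers Top (12 > 3); Column prefers Left (17 > 8) — not an equilibrium.

(Top, Left)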